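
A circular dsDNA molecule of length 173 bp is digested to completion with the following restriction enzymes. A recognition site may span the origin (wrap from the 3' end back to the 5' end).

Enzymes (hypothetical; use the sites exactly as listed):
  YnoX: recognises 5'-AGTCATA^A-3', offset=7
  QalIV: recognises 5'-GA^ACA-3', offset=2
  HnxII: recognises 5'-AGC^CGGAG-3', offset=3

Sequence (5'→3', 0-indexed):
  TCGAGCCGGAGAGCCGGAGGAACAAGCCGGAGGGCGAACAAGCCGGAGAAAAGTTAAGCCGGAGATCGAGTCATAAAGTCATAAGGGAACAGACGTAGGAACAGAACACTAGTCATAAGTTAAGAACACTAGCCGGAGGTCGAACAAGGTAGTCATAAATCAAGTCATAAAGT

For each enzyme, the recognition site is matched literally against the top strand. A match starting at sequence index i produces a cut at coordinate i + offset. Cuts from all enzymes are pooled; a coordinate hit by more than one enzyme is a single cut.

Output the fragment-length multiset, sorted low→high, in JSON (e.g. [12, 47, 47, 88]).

[5,5,6,6,7,8,8,8,8,10,10,10,12,12,12,14,16,16]

Scan for sites:
  YnoX (AGTCATAA, off=7): starts [68, 76, 110, 150, 162] → cuts [75, 83, 117, 157, 169]
  QalIV (GAACA, off=2): starts [19, 35, 86, 98, 103, 123, 141] → cuts [21, 37, 88, 100, 105, 125, 143]
  HnxII (AGCCGGAG, off=3): starts [3, 11, 24, 40, 56, 130] → cuts [6, 14, 27, 43, 59, 133]

Pooled cuts: [6, 14, 21, 27, 37, 43, 59, 75, 83, 88, 100, 105, 117, 125, 133, 143, 157, 169]

Fragment lengths:
  6→14: 8 bp
  14→21: 7 bp
  21→27: 6 bp
  27→37: 10 bp
  37→43: 6 bp
  43→59: 16 bp
  59→75: 16 bp
  75→83: 8 bp
  83→88: 5 bp
  88→100: 12 bp
  100→105: 5 bp
  105→117: 12 bp
  117→125: 8 bp
  125→133: 8 bp
  133→143: 10 bp
  143→157: 14 bp
  157→169: 12 bp
  169→6 (wrap): 173-169+6 = 10 bp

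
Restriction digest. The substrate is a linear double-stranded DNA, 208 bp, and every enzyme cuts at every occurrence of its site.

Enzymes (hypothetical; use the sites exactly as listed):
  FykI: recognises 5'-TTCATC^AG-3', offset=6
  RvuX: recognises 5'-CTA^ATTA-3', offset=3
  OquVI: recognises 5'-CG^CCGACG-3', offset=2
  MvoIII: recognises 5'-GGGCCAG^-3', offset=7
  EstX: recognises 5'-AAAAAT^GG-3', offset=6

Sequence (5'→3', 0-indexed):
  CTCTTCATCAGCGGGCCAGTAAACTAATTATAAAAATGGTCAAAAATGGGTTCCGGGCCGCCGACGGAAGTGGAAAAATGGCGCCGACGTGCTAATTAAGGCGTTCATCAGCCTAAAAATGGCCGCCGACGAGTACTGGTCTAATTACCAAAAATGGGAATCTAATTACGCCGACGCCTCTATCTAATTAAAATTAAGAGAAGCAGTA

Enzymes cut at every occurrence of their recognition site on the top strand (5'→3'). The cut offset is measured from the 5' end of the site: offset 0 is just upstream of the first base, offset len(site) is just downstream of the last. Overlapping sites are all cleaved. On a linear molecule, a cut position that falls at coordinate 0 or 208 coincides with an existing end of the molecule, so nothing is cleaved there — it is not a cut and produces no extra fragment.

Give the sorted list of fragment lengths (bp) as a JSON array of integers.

[4,5,6,7,9,9,10,10,11,11,11,12,13,15,16,18,19,22]

Site scan:
  FykI (TTCATCAG, off=6): starts [3, 103] → cuts [9, 109]
  RvuX (CTAATTA, off=3): starts [23, 91, 140, 161, 183] → cuts [26, 94, 143, 164, 186]
  OquVI (CGCCGACG, off=2): starts [58, 81, 123, 168] → cuts [60, 83, 125, 170]
  MvoIII (GGGCCAG, off=7): starts [12] → cuts [19]
  EstX (AAAAATGG, off=6): starts [31, 41, 73, 114, 149] → cuts [37, 47, 79, 120, 155]

All cut coordinates (distinct, sorted): [9, 19, 26, 37, 47, 60, 79, 83, 94, 109, 120, 125, 143, 155, 164, 170, 186]

Fragments:
  [0,9): 9 bp
  [9,19): 10 bp
  [19,26): 7 bp
  [26,37): 11 bp
  [37,47): 10 bp
  [47,60): 13 bp
  [60,79): 19 bp
  [79,83): 4 bp
  [83,94): 11 bp
  [94,109): 15 bp
  [109,120): 11 bp
  [120,125): 5 bp
  [125,143): 18 bp
  [143,155): 12 bp
  [155,164): 9 bp
  [164,170): 6 bp
  [170,186): 16 bp
  [186,208): 22 bp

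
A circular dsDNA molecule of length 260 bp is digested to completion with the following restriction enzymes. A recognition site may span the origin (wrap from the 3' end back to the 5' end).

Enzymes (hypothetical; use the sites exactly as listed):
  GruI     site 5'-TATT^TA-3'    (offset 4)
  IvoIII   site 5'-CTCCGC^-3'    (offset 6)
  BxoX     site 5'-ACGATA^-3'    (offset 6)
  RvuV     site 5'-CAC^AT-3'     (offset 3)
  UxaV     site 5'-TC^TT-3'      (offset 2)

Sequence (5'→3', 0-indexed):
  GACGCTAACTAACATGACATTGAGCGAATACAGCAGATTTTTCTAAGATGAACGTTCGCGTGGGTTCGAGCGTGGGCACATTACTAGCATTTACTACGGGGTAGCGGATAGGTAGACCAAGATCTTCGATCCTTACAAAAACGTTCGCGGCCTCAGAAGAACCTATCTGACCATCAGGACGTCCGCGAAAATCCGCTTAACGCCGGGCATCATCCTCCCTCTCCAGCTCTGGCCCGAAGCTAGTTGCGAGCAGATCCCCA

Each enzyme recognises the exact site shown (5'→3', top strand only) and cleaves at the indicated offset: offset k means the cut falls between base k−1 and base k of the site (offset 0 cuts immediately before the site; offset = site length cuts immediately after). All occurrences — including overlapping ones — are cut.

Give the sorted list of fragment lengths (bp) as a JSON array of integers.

[45,215]

Scan for sites:
  GruI (TATTTA, off=4): no sites
  IvoIII (CTCCGC, off=6): no sites
  BxoX (ACGATA, off=6): no sites
  RvuV CACAT/3: at [76] ⇒ [79]
  UxaV TCTT/2: at [122] ⇒ [124]

All cut coordinates (distinct, sorted): [79, 124]

Fragment lengths:
  79→124: 45 bp
  124→79 (wrap): 260-124+79 = 215 bp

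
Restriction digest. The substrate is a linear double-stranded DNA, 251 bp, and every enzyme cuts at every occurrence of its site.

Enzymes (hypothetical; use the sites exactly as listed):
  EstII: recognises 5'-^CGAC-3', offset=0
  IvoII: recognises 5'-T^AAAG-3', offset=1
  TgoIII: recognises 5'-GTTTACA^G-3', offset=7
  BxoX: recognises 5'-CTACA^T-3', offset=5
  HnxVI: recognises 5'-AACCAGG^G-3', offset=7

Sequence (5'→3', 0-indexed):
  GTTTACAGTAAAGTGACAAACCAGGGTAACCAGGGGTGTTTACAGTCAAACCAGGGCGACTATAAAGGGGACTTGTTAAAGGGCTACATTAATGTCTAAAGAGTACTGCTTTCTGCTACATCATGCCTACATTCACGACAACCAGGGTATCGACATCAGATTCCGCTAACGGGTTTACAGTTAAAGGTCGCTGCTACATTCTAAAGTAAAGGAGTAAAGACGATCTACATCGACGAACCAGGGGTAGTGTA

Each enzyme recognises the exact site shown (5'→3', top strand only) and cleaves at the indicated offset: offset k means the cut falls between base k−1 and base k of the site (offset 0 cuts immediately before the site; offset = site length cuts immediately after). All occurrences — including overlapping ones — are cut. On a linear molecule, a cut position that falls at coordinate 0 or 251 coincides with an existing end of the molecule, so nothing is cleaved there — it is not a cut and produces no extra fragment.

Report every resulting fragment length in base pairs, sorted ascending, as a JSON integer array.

[1,1,2,3,4,4,4,5,7,7,8,9,9,9,10,11,11,11,11,12,14,14,16,16,23,29]

Scan for sites:
  EstII (CGAC, off=0): starts [56, 135, 150, 230] → cuts [56, 135, 150, 230]
  IvoII (TAAAG, off=1): starts [8, 62, 76, 96, 181, 201, 206, 214] → cuts [9, 63, 77, 97, 182, 202, 207, 215]
  TgoIII (GTTTACAG, off=7): starts [0, 37, 172] → cuts [7, 44, 179]
  BxoX (CTACAT, off=5): starts [83, 115, 126, 193, 224] → cuts [88, 120, 131, 198, 229]
  HnxVI (AACCAGGG, off=7): starts [18, 27, 48, 139, 235] → cuts [25, 34, 55, 146, 242]

Pooled cuts: [7, 9, 25, 34, 44, 55, 56, 63, 77, 88, 97, 120, 131, 135, 146, 150, 179, 182, 198, 202, 207, 215, 229, 230, 242]

Fragment lengths:
  [0,7): 7 bp
  [7,9): 2 bp
  [9,25): 16 bp
  [25,34): 9 bp
  [34,44): 10 bp
  [44,55): 11 bp
  [55,56): 1 bp
  [56,63): 7 bp
  [63,77): 14 bp
  [77,88): 11 bp
  [88,97): 9 bp
  [97,120): 23 bp
  [120,131): 11 bp
  [131,135): 4 bp
  [135,146): 11 bp
  [146,150): 4 bp
  [150,179): 29 bp
  [179,182): 3 bp
  [182,198): 16 bp
  [198,202): 4 bp
  [202,207): 5 bp
  [207,215): 8 bp
  [215,229): 14 bp
  [229,230): 1 bp
  [230,242): 12 bp
  [242,251): 9 bp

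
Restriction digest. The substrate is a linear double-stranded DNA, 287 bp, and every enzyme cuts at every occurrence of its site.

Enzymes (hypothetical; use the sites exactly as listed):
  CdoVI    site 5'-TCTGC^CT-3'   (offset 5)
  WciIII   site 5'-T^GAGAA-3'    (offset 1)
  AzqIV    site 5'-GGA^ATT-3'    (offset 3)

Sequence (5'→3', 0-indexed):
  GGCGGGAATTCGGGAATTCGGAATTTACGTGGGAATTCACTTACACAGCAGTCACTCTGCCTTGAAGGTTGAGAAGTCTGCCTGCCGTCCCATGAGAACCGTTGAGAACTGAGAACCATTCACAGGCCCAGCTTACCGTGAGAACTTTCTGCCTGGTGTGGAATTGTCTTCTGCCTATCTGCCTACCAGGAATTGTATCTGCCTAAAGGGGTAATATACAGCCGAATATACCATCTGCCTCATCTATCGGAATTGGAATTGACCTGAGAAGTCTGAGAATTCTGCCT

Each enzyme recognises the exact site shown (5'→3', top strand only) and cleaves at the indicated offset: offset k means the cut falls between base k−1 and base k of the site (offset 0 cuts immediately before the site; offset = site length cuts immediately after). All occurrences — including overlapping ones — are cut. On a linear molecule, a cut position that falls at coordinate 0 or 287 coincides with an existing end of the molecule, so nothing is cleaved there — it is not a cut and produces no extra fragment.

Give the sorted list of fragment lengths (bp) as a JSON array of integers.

[2,6,7,7,7,8,8,8,9,9,10,10,10,11,11,11,12,12,12,13,13,26,29,36]

Site scan:
  CdoVI TCTGCCT/5: at [55, 76, 147, 169, 177, 197, 233, 280] ⇒ [60, 81, 152, 174, 182, 202, 238, 285]
  WciIII TGAGAA/1: at [69, 92, 102, 109, 138, 264, 273] ⇒ [70, 93, 103, 110, 139, 265, 274]
  AzqIV GGAATT/3: at [4, 12, 19, 31, 159, 188, 248, 254] ⇒ [7, 15, 22, 34, 162, 191, 251, 257]

All cut coordinates (distinct, sorted): [7, 15, 22, 34, 60, 70, 81, 93, 103, 110, 139, 152, 162, 174, 182, 191, 202, 238, 251, 257, 265, 274, 285]

Fragments:
  [0,7): 7 bp
  [7,15): 8 bp
  [15,22): 7 bp
  [22,34): 12 bp
  [34,60): 26 bp
  [60,70): 10 bp
  [70,81): 11 bp
  [81,93): 12 bp
  [93,103): 10 bp
  [103,110): 7 bp
  [110,139): 29 bp
  [139,152): 13 bp
  [152,162): 10 bp
  [162,174): 12 bp
  [174,182): 8 bp
  [182,191): 9 bp
  [191,202): 11 bp
  [202,238): 36 bp
  [238,251): 13 bp
  [251,257): 6 bp
  [257,265): 8 bp
  [265,274): 9 bp
  [274,285): 11 bp
  [285,287): 2 bp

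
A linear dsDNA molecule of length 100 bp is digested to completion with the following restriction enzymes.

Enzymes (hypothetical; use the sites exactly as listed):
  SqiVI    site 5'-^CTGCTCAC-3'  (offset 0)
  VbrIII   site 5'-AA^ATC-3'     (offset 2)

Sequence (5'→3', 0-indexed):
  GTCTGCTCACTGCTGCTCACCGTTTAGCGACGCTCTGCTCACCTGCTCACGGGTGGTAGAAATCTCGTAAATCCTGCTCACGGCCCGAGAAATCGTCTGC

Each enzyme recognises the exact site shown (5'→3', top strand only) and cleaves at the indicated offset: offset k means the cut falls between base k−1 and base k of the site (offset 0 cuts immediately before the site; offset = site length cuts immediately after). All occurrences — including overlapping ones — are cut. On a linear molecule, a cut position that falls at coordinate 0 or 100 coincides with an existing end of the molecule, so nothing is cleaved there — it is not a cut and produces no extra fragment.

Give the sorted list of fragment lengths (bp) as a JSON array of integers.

[2,3,8,9,9,10,18,19,22]

Per-enzyme occurrences:
  SqiVI CTGCTCAC/0: at [2, 12, 34, 42, 73] ⇒ [2, 12, 34, 42, 73]
  VbrIII AAATC/2: at [59, 68, 89] ⇒ [61, 70, 91]

All cut coordinates (distinct, sorted): [2, 12, 34, 42, 61, 70, 73, 91]

Fragment lengths:
  [0,2): 2 bp
  [2,12): 10 bp
  [12,34): 22 bp
  [34,42): 8 bp
  [42,61): 19 bp
  [61,70): 9 bp
  [70,73): 3 bp
  [73,91): 18 bp
  [91,100): 9 bp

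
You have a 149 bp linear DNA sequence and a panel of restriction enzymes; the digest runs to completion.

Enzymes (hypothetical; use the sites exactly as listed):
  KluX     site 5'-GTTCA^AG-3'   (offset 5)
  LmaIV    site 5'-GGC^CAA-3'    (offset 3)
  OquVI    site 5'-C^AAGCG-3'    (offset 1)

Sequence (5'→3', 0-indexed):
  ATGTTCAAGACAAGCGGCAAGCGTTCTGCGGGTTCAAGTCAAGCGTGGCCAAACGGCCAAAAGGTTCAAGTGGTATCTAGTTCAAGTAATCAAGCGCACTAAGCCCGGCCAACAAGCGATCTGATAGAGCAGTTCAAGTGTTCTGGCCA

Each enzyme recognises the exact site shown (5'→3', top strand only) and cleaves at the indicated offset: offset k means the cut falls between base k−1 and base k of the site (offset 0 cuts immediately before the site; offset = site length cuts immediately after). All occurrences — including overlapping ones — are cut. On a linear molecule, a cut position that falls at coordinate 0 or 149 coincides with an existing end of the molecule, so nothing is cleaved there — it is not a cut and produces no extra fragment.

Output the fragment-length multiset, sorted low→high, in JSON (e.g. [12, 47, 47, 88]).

[4,4,4,7,7,7,8,9,11,13,16,18,18,23]

Per-enzyme occurrences:
  KluX (GTTCAAG, off=5): starts [2, 31, 63, 79, 131] → cuts [7, 36, 68, 84, 136]
  LmaIV (GGCCAA, off=3): starts [46, 54, 106] → cuts [49, 57, 109]
  OquVI (CAAGCG, off=1): starts [10, 17, 39, 90, 112] → cuts [11, 18, 40, 91, 113]

All cut coordinates (distinct, sorted): [7, 11, 18, 36, 40, 49, 57, 68, 84, 91, 109, 113, 136]

Fragments:
  [0,7): 7 bp
  [7,11): 4 bp
  [11,18): 7 bp
  [18,36): 18 bp
  [36,40): 4 bp
  [40,49): 9 bp
  [49,57): 8 bp
  [57,68): 11 bp
  [68,84): 16 bp
  [84,91): 7 bp
  [91,109): 18 bp
  [109,113): 4 bp
  [113,136): 23 bp
  [136,149): 13 bp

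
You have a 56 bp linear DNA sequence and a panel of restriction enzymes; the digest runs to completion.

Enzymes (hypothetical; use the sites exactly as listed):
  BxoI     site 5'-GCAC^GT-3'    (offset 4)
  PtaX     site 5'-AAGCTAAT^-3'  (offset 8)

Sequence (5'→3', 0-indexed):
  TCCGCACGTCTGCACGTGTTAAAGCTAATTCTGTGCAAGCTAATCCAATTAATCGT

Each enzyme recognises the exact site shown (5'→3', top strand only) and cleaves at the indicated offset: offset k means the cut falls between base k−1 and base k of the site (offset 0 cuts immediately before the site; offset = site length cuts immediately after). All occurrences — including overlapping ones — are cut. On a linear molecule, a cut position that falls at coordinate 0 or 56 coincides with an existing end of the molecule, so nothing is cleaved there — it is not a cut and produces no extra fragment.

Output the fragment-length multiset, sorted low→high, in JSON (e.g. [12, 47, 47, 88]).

[7,8,12,14,15]

Site scan:
  BxoI (GCACGT, off=4): starts [3, 11] → cuts [7, 15]
  PtaX (AAGCTAAT, off=8): starts [21, 36] → cuts [29, 44]

Pooled cuts: [7, 15, 29, 44]

Fragment lengths:
  [0,7): 7 bp
  [7,15): 8 bp
  [15,29): 14 bp
  [29,44): 15 bp
  [44,56): 12 bp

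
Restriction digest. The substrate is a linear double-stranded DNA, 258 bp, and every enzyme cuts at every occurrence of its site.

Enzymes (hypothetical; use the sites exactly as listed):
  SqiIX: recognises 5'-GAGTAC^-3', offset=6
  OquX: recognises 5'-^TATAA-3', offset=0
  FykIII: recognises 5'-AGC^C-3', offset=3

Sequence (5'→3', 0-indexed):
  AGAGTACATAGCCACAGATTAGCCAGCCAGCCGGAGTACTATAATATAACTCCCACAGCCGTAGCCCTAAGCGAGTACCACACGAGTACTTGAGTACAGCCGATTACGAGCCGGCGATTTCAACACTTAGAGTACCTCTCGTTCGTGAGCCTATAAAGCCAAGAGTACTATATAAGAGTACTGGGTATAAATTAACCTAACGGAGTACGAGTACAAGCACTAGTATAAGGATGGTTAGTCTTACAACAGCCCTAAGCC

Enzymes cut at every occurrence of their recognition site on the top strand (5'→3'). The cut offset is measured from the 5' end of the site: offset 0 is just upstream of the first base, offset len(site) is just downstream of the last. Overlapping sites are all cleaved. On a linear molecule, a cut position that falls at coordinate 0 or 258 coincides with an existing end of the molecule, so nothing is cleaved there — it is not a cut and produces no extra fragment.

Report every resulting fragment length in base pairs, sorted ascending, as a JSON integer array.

Scan for sites:
  SqiIX (GAGTAC, off=6): starts [1, 33, 72, 83, 91, 129, 162, 175, 202, 208] → cuts [7, 39, 78, 89, 97, 135, 168, 181, 208, 214]
  OquX (TATAA, off=0): starts [39, 44, 151, 170, 185, 223] → cuts [39, 44, 151, 170, 185, 223]
  FykIII (AGCC, off=3): starts [9, 20, 24, 28, 56, 62, 97, 108, 147, 156, 247, 254] → cuts [12, 23, 27, 31, 59, 65, 100, 111, 150, 159, 250, 257]

All cut coordinates (distinct, sorted): [7, 12, 23, 27, 31, 39, 44, 59, 65, 78, 89, 97, 100, 111, 135, 150, 151, 159, 168, 170, 181, 185, 208, 214, 223, 250, 257]

Fragments:
  [0,7): 7 bp
  [7,12): 5 bp
  [12,23): 11 bp
  [23,27): 4 bp
  [27,31): 4 bp
  [31,39): 8 bp
  [39,44): 5 bp
  [44,59): 15 bp
  [59,65): 6 bp
  [65,78): 13 bp
  [78,89): 11 bp
  [89,97): 8 bp
  [97,100): 3 bp
  [100,111): 11 bp
  [111,135): 24 bp
  [135,150): 15 bp
  [150,151): 1 bp
  [151,159): 8 bp
  [159,168): 9 bp
  [168,170): 2 bp
  [170,181): 11 bp
  [181,185): 4 bp
  [185,208): 23 bp
  [208,214): 6 bp
  [214,223): 9 bp
  [223,250): 27 bp
  [250,257): 7 bp
  [257,258): 1 bp

[1,1,2,3,4,4,4,5,5,6,6,7,7,8,8,8,9,9,11,11,11,11,13,15,15,23,24,27]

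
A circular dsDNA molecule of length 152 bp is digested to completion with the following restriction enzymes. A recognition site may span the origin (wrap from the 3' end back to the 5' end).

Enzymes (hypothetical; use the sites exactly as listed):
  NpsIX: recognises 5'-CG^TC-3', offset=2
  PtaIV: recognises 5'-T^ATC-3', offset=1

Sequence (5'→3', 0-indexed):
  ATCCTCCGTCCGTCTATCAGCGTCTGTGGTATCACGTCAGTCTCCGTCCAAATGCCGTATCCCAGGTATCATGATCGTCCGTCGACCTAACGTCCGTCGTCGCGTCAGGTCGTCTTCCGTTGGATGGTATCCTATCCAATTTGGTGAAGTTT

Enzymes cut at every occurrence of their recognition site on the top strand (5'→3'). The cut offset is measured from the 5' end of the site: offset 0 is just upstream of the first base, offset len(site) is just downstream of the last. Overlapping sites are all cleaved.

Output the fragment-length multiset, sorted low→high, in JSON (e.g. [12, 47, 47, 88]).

[3,3,4,4,4,5,5,6,7,8,8,8,9,10,10,11,12,16,19]

Scan for sites:
  NpsIX CGTC/2: at [6, 10, 20, 34, 44, 75, 79, 90, 94, 97, 102, 110] ⇒ [8, 12, 22, 36, 46, 77, 81, 92, 96, 99, 104, 112]
  PtaIV TATC/1: at [14, 29, 57, 66, 127, 132, 151] ⇒ [0, 15, 30, 58, 67, 128, 133]

All cut coordinates (distinct, sorted): [0, 8, 12, 15, 22, 30, 36, 46, 58, 67, 77, 81, 92, 96, 99, 104, 112, 128, 133]

Fragments:
  0→8: 8 bp
  8→12: 4 bp
  12→15: 3 bp
  15→22: 7 bp
  22→30: 8 bp
  30→36: 6 bp
  36→46: 10 bp
  46→58: 12 bp
  58→67: 9 bp
  67→77: 10 bp
  77→81: 4 bp
  81→92: 11 bp
  92→96: 4 bp
  96→99: 3 bp
  99→104: 5 bp
  104→112: 8 bp
  112→128: 16 bp
  128→133: 5 bp
  133→0 (wrap): 152-133+0 = 19 bp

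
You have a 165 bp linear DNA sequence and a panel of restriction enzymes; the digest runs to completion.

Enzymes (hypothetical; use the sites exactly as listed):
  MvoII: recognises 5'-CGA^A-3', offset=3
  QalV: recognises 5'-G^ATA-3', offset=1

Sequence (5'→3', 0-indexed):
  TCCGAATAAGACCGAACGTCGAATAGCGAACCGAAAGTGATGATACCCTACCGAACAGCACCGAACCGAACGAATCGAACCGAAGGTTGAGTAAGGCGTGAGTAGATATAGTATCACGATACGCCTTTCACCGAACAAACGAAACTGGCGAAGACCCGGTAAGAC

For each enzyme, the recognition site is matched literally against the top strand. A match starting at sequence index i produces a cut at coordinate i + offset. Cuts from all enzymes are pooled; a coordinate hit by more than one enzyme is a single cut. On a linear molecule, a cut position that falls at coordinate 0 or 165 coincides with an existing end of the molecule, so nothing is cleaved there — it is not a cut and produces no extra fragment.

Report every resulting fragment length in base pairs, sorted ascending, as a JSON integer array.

Scan for sites:
  MvoII (CGAA, off=3): starts [2, 12, 19, 26, 31, 51, 61, 66, 70, 75, 80, 131, 139, 148] → cuts [5, 15, 22, 29, 34, 54, 64, 69, 73, 78, 83, 134, 142, 151]
  QalV (GATA, off=1): starts [41, 104, 117] → cuts [42, 105, 118]

Pooled cuts: [5, 15, 22, 29, 34, 42, 54, 64, 69, 73, 78, 83, 105, 118, 134, 142, 151]

Fragments:
  [0,5): 5 bp
  [5,15): 10 bp
  [15,22): 7 bp
  [22,29): 7 bp
  [29,34): 5 bp
  [34,42): 8 bp
  [42,54): 12 bp
  [54,64): 10 bp
  [64,69): 5 bp
  [69,73): 4 bp
  [73,78): 5 bp
  [78,83): 5 bp
  [83,105): 22 bp
  [105,118): 13 bp
  [118,134): 16 bp
  [134,142): 8 bp
  [142,151): 9 bp
  [151,165): 14 bp

[4,5,5,5,5,5,7,7,8,8,9,10,10,12,13,14,16,22]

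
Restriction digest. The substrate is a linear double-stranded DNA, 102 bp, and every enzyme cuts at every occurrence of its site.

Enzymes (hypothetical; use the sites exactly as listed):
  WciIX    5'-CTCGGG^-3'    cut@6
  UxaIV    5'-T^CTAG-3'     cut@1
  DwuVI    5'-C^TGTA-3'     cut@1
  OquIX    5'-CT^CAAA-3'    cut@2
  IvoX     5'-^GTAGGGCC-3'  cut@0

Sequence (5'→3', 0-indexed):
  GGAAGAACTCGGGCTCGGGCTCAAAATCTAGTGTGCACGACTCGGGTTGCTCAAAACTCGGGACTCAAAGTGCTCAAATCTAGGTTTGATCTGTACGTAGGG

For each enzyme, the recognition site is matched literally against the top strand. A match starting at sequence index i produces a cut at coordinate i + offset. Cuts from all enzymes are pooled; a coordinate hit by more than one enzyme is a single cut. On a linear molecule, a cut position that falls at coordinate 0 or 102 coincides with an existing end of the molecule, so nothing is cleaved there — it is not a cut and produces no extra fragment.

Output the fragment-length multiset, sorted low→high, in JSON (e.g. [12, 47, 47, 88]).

[2,3,5,5,6,6,9,11,11,12,13,19]

Site scan:
  WciIX CTCGGG/6: at [7, 13, 40, 56] ⇒ [13, 19, 46, 62]
  UxaIV TCTAG/1: at [26, 78] ⇒ [27, 79]
  DwuVI CTGTA/1: at [90] ⇒ [91]
  OquIX CTCAAA/2: at [19, 49, 63, 72] ⇒ [21, 51, 65, 74]
  IvoX (GTAGGGCC, off=0): no sites

Pooled cuts: [13, 19, 21, 27, 46, 51, 62, 65, 74, 79, 91]

Fragment lengths:
  [0,13): 13 bp
  [13,19): 6 bp
  [19,21): 2 bp
  [21,27): 6 bp
  [27,46): 19 bp
  [46,51): 5 bp
  [51,62): 11 bp
  [62,65): 3 bp
  [65,74): 9 bp
  [74,79): 5 bp
  [79,91): 12 bp
  [91,102): 11 bp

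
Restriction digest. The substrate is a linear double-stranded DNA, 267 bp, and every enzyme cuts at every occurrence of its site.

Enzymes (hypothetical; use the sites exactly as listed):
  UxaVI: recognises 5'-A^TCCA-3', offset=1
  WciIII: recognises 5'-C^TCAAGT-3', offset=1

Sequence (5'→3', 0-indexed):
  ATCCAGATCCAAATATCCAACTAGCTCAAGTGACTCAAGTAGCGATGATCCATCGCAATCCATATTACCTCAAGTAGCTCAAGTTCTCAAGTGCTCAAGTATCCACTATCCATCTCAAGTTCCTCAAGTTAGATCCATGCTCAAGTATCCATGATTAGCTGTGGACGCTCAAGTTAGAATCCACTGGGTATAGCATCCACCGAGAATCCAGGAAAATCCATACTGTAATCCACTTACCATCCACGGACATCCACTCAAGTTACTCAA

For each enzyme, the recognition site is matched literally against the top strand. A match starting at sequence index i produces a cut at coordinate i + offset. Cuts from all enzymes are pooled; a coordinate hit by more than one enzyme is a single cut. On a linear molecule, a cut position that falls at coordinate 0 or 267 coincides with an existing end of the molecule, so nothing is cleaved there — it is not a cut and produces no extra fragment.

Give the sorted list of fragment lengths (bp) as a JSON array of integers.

Site scan:
  UxaVI ATCCA/1: at [0, 6, 14, 47, 57, 100, 107, 132, 146, 178, 194, 205, 215, 227, 238, 248] ⇒ [1, 7, 15, 48, 58, 101, 108, 133, 147, 179, 195, 206, 216, 228, 239, 249]
  WciIII CTCAAGT/1: at [24, 33, 68, 77, 85, 93, 113, 122, 139, 167, 253] ⇒ [25, 34, 69, 78, 86, 94, 114, 123, 140, 168, 254]

All cut coordinates (distinct, sorted): [1, 7, 15, 25, 34, 48, 58, 69, 78, 86, 94, 101, 108, 114, 123, 133, 140, 147, 168, 179, 195, 206, 216, 228, 239, 249, 254]

Fragments:
  [0,1): 1 bp
  [1,7): 6 bp
  [7,15): 8 bp
  [15,25): 10 bp
  [25,34): 9 bp
  [34,48): 14 bp
  [48,58): 10 bp
  [58,69): 11 bp
  [69,78): 9 bp
  [78,86): 8 bp
  [86,94): 8 bp
  [94,101): 7 bp
  [101,108): 7 bp
  [108,114): 6 bp
  [114,123): 9 bp
  [123,133): 10 bp
  [133,140): 7 bp
  [140,147): 7 bp
  [147,168): 21 bp
  [168,179): 11 bp
  [179,195): 16 bp
  [195,206): 11 bp
  [206,216): 10 bp
  [216,228): 12 bp
  [228,239): 11 bp
  [239,249): 10 bp
  [249,254): 5 bp
  [254,267): 13 bp

[1,5,6,6,7,7,7,7,8,8,8,9,9,9,10,10,10,10,10,11,11,11,11,12,13,14,16,21]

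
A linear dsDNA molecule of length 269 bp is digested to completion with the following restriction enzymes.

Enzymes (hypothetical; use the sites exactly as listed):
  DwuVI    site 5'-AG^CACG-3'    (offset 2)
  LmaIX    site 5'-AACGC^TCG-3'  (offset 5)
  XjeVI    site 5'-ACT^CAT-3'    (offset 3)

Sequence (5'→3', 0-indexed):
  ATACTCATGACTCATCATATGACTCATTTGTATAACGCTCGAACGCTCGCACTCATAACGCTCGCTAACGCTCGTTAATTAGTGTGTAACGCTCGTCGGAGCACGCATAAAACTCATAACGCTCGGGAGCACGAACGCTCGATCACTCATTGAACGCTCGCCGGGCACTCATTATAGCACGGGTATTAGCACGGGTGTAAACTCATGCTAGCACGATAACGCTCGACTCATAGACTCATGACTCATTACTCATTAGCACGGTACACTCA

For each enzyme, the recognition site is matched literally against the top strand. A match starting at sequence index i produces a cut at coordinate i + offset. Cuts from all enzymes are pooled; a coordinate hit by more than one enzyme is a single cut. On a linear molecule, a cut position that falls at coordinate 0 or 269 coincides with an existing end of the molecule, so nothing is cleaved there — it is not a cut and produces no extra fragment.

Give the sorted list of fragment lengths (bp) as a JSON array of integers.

[5,6,6,7,7,7,7,7,8,8,8,8,8,8,9,9,9,10,10,11,12,12,12,13,13,14,14,21]

Site scan:
  DwuVI AGCACG/2: at [99, 127, 175, 187, 209, 254] ⇒ [101, 129, 177, 189, 211, 256]
  LmaIX AACGCTCG/5: at [33, 41, 56, 66, 87, 117, 133, 152, 217] ⇒ [38, 46, 61, 71, 92, 122, 138, 157, 222]
  XjeVI ACTCAT/3: at [2, 9, 21, 50, 111, 144, 166, 200, 225, 233, 240, 247] ⇒ [5, 12, 24, 53, 114, 147, 169, 203, 228, 236, 243, 250]

Pooled cuts: [5, 12, 24, 38, 46, 53, 61, 71, 92, 101, 114, 122, 129, 138, 147, 157, 169, 177, 189, 203, 211, 222, 228, 236, 243, 250, 256]

Fragments:
  [0,5): 5 bp
  [5,12): 7 bp
  [12,24): 12 bp
  [24,38): 14 bp
  [38,46): 8 bp
  [46,53): 7 bp
  [53,61): 8 bp
  [61,71): 10 bp
  [71,92): 21 bp
  [92,101): 9 bp
  [101,114): 13 bp
  [114,122): 8 bp
  [122,129): 7 bp
  [129,138): 9 bp
  [138,147): 9 bp
  [147,157): 10 bp
  [157,169): 12 bp
  [169,177): 8 bp
  [177,189): 12 bp
  [189,203): 14 bp
  [203,211): 8 bp
  [211,222): 11 bp
  [222,228): 6 bp
  [228,236): 8 bp
  [236,243): 7 bp
  [243,250): 7 bp
  [250,256): 6 bp
  [256,269): 13 bp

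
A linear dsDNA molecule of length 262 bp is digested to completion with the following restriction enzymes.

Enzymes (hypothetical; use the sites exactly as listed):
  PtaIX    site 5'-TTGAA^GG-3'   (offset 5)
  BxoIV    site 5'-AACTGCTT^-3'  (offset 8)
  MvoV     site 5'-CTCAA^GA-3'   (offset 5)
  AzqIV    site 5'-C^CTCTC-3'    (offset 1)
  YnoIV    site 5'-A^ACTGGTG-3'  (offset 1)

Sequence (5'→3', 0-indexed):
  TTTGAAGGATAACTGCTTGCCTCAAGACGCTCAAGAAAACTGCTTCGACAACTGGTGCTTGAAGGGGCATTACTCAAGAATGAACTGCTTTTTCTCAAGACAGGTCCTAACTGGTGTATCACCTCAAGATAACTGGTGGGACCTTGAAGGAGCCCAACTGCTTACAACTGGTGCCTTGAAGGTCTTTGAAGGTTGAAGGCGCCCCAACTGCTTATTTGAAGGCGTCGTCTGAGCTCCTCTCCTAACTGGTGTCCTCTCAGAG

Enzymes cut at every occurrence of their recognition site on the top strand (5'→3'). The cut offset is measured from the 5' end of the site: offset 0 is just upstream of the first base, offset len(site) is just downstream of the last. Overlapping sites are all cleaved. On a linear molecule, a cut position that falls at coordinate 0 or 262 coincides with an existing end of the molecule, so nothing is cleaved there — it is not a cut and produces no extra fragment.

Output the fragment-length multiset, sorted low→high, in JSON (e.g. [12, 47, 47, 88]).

[3,4,5,6,7,7,7,8,8,9,9,9,10,11,11,12,13,13,14,14,15,16,16,17,18]

Site scan:
  PtaIX (TTGAAGG, off=5): starts [1, 58, 143, 175, 185, 192, 215] → cuts [6, 63, 148, 180, 190, 197, 220]
  BxoIV (AACTGCTT, off=8): starts [10, 37, 82, 155, 205] → cuts [18, 45, 90, 163, 213]
  MvoV (CTCAAGA, off=5): starts [20, 29, 72, 93, 122] → cuts [25, 34, 77, 98, 127]
  AzqIV (CCTCTC, off=1): starts [235, 252] → cuts [236, 253]
  YnoIV (AACTGGTG, off=1): starts [49, 108, 130, 165, 243] → cuts [50, 109, 131, 166, 244]

Pooled cuts: [6, 18, 25, 34, 45, 50, 63, 77, 90, 98, 109, 127, 131, 148, 163, 166, 180, 190, 197, 213, 220, 236, 244, 253]

Fragment lengths:
  [0,6): 6 bp
  [6,18): 12 bp
  [18,25): 7 bp
  [25,34): 9 bp
  [34,45): 11 bp
  [45,50): 5 bp
  [50,63): 13 bp
  [63,77): 14 bp
  [77,90): 13 bp
  [90,98): 8 bp
  [98,109): 11 bp
  [109,127): 18 bp
  [127,131): 4 bp
  [131,148): 17 bp
  [148,163): 15 bp
  [163,166): 3 bp
  [166,180): 14 bp
  [180,190): 10 bp
  [190,197): 7 bp
  [197,213): 16 bp
  [213,220): 7 bp
  [220,236): 16 bp
  [236,244): 8 bp
  [244,253): 9 bp
  [253,262): 9 bp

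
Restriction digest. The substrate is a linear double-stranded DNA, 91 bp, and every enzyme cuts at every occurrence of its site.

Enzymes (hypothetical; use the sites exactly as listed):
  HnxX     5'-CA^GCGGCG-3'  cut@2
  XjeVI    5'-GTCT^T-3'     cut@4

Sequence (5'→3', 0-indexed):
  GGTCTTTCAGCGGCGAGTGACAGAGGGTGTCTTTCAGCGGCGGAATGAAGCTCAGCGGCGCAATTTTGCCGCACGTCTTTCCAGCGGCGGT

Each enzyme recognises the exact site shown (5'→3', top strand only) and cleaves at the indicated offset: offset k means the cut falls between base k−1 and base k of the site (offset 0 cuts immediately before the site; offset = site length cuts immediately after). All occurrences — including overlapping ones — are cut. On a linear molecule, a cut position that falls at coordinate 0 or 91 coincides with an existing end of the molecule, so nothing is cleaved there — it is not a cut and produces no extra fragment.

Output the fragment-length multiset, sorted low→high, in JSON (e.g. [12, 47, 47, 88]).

Scan for sites:
  HnxX (CAGCGGCG, off=2): starts [7, 34, 52, 81] → cuts [9, 36, 54, 83]
  XjeVI (GTCTT, off=4): starts [1, 28, 74] → cuts [5, 32, 78]

Pooled cuts: [5, 9, 32, 36, 54, 78, 83]

Fragments:
  [0,5): 5 bp
  [5,9): 4 bp
  [9,32): 23 bp
  [32,36): 4 bp
  [36,54): 18 bp
  [54,78): 24 bp
  [78,83): 5 bp
  [83,91): 8 bp

[4,4,5,5,8,18,23,24]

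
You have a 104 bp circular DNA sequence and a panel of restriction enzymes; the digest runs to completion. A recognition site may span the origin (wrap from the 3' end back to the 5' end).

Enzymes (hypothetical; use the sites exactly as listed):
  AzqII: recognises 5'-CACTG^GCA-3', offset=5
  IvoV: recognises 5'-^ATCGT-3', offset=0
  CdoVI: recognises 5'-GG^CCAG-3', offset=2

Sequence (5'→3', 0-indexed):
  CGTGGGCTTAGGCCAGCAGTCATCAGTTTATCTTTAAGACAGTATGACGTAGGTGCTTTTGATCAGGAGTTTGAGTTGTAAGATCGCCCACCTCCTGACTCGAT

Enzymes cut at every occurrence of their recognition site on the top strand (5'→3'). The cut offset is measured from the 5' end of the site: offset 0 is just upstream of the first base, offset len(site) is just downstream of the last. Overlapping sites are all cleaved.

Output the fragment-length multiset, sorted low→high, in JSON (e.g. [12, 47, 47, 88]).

Per-enzyme occurrences:
  AzqII (CACTGGCA, off=5): no sites
  IvoV (ATCGT, off=0): starts [102] → cuts [102]
  CdoVI (GGCCAG, off=2): starts [10] → cuts [12]

Pooled cuts: [12, 102]

Fragment lengths:
  12→102: 90 bp
  102→12 (wrap): 104-102+12 = 14 bp

[14,90]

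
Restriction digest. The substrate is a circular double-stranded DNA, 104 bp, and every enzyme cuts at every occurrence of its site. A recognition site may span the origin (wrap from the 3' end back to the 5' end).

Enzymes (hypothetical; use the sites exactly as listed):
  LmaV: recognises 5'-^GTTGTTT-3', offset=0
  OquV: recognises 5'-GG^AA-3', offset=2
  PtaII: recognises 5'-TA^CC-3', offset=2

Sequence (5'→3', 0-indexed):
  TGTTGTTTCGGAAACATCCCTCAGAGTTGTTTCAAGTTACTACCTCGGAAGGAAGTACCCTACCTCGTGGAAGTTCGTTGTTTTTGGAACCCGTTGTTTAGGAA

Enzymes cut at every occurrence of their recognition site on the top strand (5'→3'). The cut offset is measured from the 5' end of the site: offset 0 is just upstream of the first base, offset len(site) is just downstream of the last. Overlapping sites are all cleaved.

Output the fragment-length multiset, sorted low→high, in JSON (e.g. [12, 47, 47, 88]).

[3,4,5,5,5,6,6,8,10,10,11,14,17]

Site scan:
  LmaV (GTTGTTT, off=0): starts [1, 25, 76, 92] → cuts [1, 25, 76, 92]
  OquV (GGAA, off=2): starts [9, 46, 50, 68, 85, 100] → cuts [11, 48, 52, 70, 87, 102]
  PtaII (TACC, off=2): starts [40, 55, 60] → cuts [42, 57, 62]

All cut coordinates (distinct, sorted): [1, 11, 25, 42, 48, 52, 57, 62, 70, 76, 87, 92, 102]

Fragments:
  1→11: 10 bp
  11→25: 14 bp
  25→42: 17 bp
  42→48: 6 bp
  48→52: 4 bp
  52→57: 5 bp
  57→62: 5 bp
  62→70: 8 bp
  70→76: 6 bp
  76→87: 11 bp
  87→92: 5 bp
  92→102: 10 bp
  102→1 (wrap): 104-102+1 = 3 bp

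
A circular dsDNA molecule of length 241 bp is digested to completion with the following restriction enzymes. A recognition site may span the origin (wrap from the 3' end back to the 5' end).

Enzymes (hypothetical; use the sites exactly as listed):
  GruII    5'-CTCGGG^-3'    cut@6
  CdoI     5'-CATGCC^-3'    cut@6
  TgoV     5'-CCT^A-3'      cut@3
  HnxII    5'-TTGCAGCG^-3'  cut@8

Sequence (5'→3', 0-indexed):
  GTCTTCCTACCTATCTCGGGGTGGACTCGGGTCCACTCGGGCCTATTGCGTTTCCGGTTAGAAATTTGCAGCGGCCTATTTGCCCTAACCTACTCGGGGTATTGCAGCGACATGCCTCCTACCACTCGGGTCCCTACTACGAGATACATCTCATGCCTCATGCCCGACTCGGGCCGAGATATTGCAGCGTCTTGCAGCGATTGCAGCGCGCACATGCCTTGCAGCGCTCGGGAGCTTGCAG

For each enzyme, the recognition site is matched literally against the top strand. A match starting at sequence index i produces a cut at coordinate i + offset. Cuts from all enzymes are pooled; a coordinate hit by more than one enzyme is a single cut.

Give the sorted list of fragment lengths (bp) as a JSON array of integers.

[3,4,4,4,5,5,6,7,7,7,8,8,9,9,9,10,10,10,10,11,11,16,17,22,29]

Site scan:
  GruII CTCGGG/6: at [14, 25, 35, 92, 124, 167, 226] ⇒ [20, 31, 41, 98, 130, 173, 232]
  CdoI CATGCC/6: at [110, 151, 158, 212] ⇒ [116, 157, 164, 218]
  TgoV CCTA/3: at [5, 9, 41, 74, 83, 88, 117, 132] ⇒ [8, 12, 44, 77, 86, 91, 120, 135]
  HnxII TTGCAGCG/8: at [65, 101, 181, 191, 200, 218] ⇒ [73, 109, 189, 199, 208, 226]

All cut coordinates (distinct, sorted): [8, 12, 20, 31, 41, 44, 73, 77, 86, 91, 98, 109, 116, 120, 130, 135, 157, 164, 173, 189, 199, 208, 218, 226, 232]

Fragment lengths:
  8→12: 4 bp
  12→20: 8 bp
  20→31: 11 bp
  31→41: 10 bp
  41→44: 3 bp
  44→73: 29 bp
  73→77: 4 bp
  77→86: 9 bp
  86→91: 5 bp
  91→98: 7 bp
  98→109: 11 bp
  109→116: 7 bp
  116→120: 4 bp
  120→130: 10 bp
  130→135: 5 bp
  135→157: 22 bp
  157→164: 7 bp
  164→173: 9 bp
  173→189: 16 bp
  189→199: 10 bp
  199→208: 9 bp
  208→218: 10 bp
  218→226: 8 bp
  226→232: 6 bp
  232→8 (wrap): 241-232+8 = 17 bp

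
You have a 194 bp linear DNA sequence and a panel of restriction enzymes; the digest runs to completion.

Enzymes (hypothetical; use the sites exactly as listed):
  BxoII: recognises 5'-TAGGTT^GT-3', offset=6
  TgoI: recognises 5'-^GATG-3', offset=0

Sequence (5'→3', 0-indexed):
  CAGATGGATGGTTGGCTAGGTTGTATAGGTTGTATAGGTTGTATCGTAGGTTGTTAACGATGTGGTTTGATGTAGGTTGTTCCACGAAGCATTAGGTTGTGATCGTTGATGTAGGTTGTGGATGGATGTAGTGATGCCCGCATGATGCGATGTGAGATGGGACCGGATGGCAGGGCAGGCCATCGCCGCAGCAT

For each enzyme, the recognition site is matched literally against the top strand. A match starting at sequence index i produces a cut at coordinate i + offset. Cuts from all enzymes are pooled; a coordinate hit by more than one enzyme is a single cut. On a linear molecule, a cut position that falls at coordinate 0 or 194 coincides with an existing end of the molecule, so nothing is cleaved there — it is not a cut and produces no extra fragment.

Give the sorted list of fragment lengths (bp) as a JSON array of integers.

Scan for sites:
  BxoII TAGGTTGT/6: at [16, 25, 34, 46, 72, 92, 111] ⇒ [22, 31, 40, 52, 78, 98, 117]
  TgoI GATG/0: at [2, 6, 58, 68, 107, 120, 124, 132, 143, 148, 155, 165] ⇒ [2, 6, 58, 68, 107, 120, 124, 132, 143, 148, 155, 165]

All cut coordinates (distinct, sorted): [2, 6, 22, 31, 40, 52, 58, 68, 78, 98, 107, 117, 120, 124, 132, 143, 148, 155, 165]

Fragments:
  [0,2): 2 bp
  [2,6): 4 bp
  [6,22): 16 bp
  [22,31): 9 bp
  [31,40): 9 bp
  [40,52): 12 bp
  [52,58): 6 bp
  [58,68): 10 bp
  [68,78): 10 bp
  [78,98): 20 bp
  [98,107): 9 bp
  [107,117): 10 bp
  [117,120): 3 bp
  [120,124): 4 bp
  [124,132): 8 bp
  [132,143): 11 bp
  [143,148): 5 bp
  [148,155): 7 bp
  [155,165): 10 bp
  [165,194): 29 bp

[2,3,4,4,5,6,7,8,9,9,9,10,10,10,10,11,12,16,20,29]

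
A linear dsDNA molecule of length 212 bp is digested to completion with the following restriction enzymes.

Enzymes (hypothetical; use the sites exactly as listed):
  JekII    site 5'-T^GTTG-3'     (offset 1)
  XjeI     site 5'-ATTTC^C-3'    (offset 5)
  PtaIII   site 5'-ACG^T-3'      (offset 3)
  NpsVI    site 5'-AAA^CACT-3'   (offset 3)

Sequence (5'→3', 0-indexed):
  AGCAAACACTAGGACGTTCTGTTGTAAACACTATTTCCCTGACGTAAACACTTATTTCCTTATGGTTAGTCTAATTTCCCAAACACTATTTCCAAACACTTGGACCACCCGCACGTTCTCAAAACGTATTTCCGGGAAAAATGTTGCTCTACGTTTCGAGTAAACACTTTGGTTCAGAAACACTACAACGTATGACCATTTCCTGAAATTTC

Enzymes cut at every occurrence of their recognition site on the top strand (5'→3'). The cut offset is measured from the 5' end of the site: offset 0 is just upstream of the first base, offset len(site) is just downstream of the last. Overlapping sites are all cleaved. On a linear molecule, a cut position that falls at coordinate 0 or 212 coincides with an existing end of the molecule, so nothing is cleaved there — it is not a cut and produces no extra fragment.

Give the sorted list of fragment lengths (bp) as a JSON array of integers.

Scan for sites:
  JekII TGTTG/1: at [19, 141] ⇒ [20, 142]
  XjeI ATTTCC/5: at [32, 53, 73, 87, 127, 197] ⇒ [37, 58, 78, 92, 132, 202]
  PtaIII ACGT/3: at [13, 41, 112, 123, 150, 187] ⇒ [16, 44, 115, 126, 153, 190]
  NpsVI AAACACT/3: at [3, 25, 45, 80, 93, 161, 177] ⇒ [6, 28, 48, 83, 96, 164, 180]

All cut coordinates (distinct, sorted): [6, 16, 20, 28, 37, 44, 48, 58, 78, 83, 92, 96, 115, 126, 132, 142, 153, 164, 180, 190, 202]

Fragments:
  [0,6): 6 bp
  [6,16): 10 bp
  [16,20): 4 bp
  [20,28): 8 bp
  [28,37): 9 bp
  [37,44): 7 bp
  [44,48): 4 bp
  [48,58): 10 bp
  [58,78): 20 bp
  [78,83): 5 bp
  [83,92): 9 bp
  [92,96): 4 bp
  [96,115): 19 bp
  [115,126): 11 bp
  [126,132): 6 bp
  [132,142): 10 bp
  [142,153): 11 bp
  [153,164): 11 bp
  [164,180): 16 bp
  [180,190): 10 bp
  [190,202): 12 bp
  [202,212): 10 bp

[4,4,4,5,6,6,7,8,9,9,10,10,10,10,10,11,11,11,12,16,19,20]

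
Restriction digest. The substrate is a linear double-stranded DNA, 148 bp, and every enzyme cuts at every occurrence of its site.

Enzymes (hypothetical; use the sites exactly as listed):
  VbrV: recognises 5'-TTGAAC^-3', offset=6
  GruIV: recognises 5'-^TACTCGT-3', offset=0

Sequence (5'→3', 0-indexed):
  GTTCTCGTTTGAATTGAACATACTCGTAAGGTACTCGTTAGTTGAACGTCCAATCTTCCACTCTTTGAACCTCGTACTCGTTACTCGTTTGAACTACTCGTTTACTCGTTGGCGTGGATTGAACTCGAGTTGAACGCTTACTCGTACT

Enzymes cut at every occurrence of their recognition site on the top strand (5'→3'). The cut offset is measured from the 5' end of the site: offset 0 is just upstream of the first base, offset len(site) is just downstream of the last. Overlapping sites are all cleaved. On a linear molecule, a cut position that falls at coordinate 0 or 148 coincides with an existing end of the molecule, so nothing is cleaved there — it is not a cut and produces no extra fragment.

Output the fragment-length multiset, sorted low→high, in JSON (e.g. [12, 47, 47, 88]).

Site scan:
  VbrV TTGAAC/6: at [13, 41, 64, 88, 118, 129] ⇒ [19, 47, 70, 94, 124, 135]
  GruIV TACTCGT/0: at [20, 31, 74, 81, 94, 102, 138] ⇒ [20, 31, 74, 81, 94, 102, 138]

Pooled cuts: [19, 20, 31, 47, 70, 74, 81, 94, 102, 124, 135, 138]

Fragment lengths:
  [0,19): 19 bp
  [19,20): 1 bp
  [20,31): 11 bp
  [31,47): 16 bp
  [47,70): 23 bp
  [70,74): 4 bp
  [74,81): 7 bp
  [81,94): 13 bp
  [94,102): 8 bp
  [102,124): 22 bp
  [124,135): 11 bp
  [135,138): 3 bp
  [138,148): 10 bp

[1,3,4,7,8,10,11,11,13,16,19,22,23]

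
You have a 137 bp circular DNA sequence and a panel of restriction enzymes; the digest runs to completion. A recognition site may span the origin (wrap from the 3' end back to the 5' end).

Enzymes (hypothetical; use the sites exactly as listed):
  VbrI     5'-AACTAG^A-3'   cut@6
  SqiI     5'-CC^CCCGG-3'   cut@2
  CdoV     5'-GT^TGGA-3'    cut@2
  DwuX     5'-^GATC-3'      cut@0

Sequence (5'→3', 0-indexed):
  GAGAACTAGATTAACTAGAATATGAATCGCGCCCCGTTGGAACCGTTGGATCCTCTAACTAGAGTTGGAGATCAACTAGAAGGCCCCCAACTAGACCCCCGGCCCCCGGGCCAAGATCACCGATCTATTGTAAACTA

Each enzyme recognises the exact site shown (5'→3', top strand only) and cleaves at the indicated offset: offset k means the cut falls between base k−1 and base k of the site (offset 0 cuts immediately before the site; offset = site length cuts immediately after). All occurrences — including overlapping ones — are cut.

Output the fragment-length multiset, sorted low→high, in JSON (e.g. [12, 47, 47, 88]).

[2,3,3,4,7,7,8,9,9,10,10,14,15,17,19]

Scan for sites:
  VbrI (AACTAGA, off=6): starts [3, 12, 56, 73, 88, 132] → cuts [1, 9, 18, 62, 79, 94]
  SqiI (CCCCCGG, off=2): starts [95, 102] → cuts [97, 104]
  CdoV (GTTGGA, off=2): starts [35, 44, 63] → cuts [37, 46, 65]
  DwuX (GATC, off=0): starts [48, 69, 114, 121] → cuts [48, 69, 114, 121]

Pooled cuts: [1, 9, 18, 37, 46, 48, 62, 65, 69, 79, 94, 97, 104, 114, 121]

Fragment lengths:
  1→9: 8 bp
  9→18: 9 bp
  18→37: 19 bp
  37→46: 9 bp
  46→48: 2 bp
  48→62: 14 bp
  62→65: 3 bp
  65→69: 4 bp
  69→79: 10 bp
  79→94: 15 bp
  94→97: 3 bp
  97→104: 7 bp
  104→114: 10 bp
  114→121: 7 bp
  121→1 (wrap): 137-121+1 = 17 bp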